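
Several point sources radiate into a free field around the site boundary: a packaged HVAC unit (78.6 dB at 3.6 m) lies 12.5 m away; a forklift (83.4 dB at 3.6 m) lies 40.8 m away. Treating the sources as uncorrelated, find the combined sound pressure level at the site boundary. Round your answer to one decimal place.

68.9 dB

Apply inverse-square spreading to bring every level to the receiver, then sum 10^(L/10).
packaged HVAC unit: 78.6 − 20·log₁₀(12.5/3.6) = 78.6 − 10.81 = 67.79 dB.
forklift: 83.4 − 20·log₁₀(40.8/3.6) = 83.4 − 21.09 = 62.31 dB.
Σ 10^(L/10) = 7.712e+06 → L_total = 10·log₁₀(7.712e+06) = 68.87 dB.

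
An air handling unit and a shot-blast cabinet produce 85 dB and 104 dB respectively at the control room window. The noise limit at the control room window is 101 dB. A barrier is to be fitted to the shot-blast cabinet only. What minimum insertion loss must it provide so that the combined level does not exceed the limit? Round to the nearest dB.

Everything except the shot-blast cabinet sums to 10^(85/10) = 3.162e+08 in linear terms, 85.00 dB.
The limit corresponds to 10^(101/10) = 1.259e+10; subtracting the fixed part leaves 1.227e+10 for the shot-blast cabinet, i.e. 100.89 dB.
Required insertion loss = 104 − 100.89 = 3.11 dB.

3 dB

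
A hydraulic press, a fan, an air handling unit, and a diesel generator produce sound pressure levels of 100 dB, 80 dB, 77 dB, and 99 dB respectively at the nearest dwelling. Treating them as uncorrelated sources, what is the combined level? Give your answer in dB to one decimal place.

Incoherent sources combine by intensity addition: L_total = 10·log₁₀(Σ 10^(L_i/10)).
Σ 10^(L/10) = 10^(100/10) + 10^(80/10) + 10^(77/10) + 10^(99/10) = 1.809e+10.
L_total = 10·log₁₀(1.809e+10) = 102.58 dB.

102.6 dB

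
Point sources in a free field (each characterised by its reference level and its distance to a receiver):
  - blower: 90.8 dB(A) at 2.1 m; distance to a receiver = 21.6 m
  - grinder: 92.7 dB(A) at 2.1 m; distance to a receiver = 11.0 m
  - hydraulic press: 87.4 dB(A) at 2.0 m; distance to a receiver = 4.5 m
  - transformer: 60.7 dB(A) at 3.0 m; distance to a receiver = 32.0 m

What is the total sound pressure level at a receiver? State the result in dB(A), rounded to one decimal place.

First find each source's level at the receiver (point-source: −20·log₁₀(r/r_ref)), then combine on an intensity basis.
blower: 90.8 − 20·log₁₀(21.6/2.1) = 90.8 − 20.24 = 70.56 dB(A).
grinder: 92.7 − 20·log₁₀(11.0/2.1) = 92.7 − 14.38 = 78.32 dB(A).
hydraulic press: 87.4 − 20·log₁₀(4.5/2.0) = 87.4 − 7.04 = 80.36 dB(A).
transformer: 60.7 − 20·log₁₀(32.0/3.0) = 60.7 − 20.56 = 40.14 dB(A).
Σ 10^(L/10) = 1.878e+08 → L_total = 10·log₁₀(1.878e+08) = 82.74 dB(A).

82.7 dB(A)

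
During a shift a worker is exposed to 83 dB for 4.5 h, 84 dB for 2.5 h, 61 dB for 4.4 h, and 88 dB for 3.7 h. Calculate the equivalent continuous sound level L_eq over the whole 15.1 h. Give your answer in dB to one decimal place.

84.1 dB

Weight each interval's intensity by its duration and average over T = 15.1 h:
Σ tᵢ·10^(Lᵢ/10) = 4.5·10^(83/10) + 2.5·10^(84/10) + 4.4·10^(61/10) + 3.7·10^(88/10) = 3.866e+09.
L_eq = 10·log₁₀(3.866e+09/15.1) = 84.08 dB.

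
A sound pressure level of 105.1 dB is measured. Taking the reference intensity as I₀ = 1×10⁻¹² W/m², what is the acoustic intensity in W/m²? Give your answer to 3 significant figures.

I/I₀ = 10^(105.1/10) = 3.236e+10, so I = 3.236e+10 × 10⁻¹² W/m².

0.0324 W/m²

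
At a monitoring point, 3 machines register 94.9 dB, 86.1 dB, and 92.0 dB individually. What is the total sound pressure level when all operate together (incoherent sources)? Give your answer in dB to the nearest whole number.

Incoherent sources combine by intensity addition: L_total = 10·log₁₀(Σ 10^(L_i/10)).
Σ 10^(L/10) = 10^(94.9/10) + 10^(86.1/10) + 10^(92.0/10) = 5.083e+09.
L_total = 10·log₁₀(5.083e+09) = 97.06 dB.

97 dB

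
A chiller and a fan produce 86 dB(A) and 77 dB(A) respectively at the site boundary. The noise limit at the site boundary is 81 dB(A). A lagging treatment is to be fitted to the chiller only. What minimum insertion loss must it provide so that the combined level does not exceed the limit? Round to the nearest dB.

The untreated sources together contribute 10^(77/10) = 5.012e+07, i.e. 77.00 dB(A).
The limit corresponds to 10^(81/10) = 1.259e+08; subtracting the fixed part leaves 7.577e+07 for the chiller, i.e. 78.80 dB(A).
So the chiller must be reduced from 86 to 78.80 dB(A): IL = 7.20 dB.

7 dB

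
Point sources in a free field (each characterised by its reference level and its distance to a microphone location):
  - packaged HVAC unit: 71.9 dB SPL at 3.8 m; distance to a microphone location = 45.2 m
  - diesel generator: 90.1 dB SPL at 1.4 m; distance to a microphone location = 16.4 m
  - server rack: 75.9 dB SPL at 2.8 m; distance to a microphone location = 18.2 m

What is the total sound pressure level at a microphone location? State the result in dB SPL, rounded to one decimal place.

69.3 dB SPL

Propagate each source to the receiver with L = L_ref − 20·log₁₀(r/r_ref), then add intensities.
packaged HVAC unit: 71.9 − 20·log₁₀(45.2/3.8) = 71.9 − 21.51 = 50.39 dB SPL.
diesel generator: 90.1 − 20·log₁₀(16.4/1.4) = 90.1 − 21.37 = 68.73 dB SPL.
server rack: 75.9 − 20·log₁₀(18.2/2.8) = 75.9 − 16.26 = 59.64 dB SPL.
Σ 10^(L/10) = 8.487e+06 → L_total = 10·log₁₀(8.487e+06) = 69.29 dB SPL.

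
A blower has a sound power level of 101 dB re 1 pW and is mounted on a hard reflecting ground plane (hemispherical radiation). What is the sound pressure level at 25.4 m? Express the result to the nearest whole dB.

Free-field hemispherical radiation: L_p = L_w − 10·log₁₀(2π·r²), r = 25.4 m.
2π·r² = 4054 m², 10·log₁₀ of that is 36.078 dB.
L_p = 101 − 36.078 = 64.92 dB.

65 dB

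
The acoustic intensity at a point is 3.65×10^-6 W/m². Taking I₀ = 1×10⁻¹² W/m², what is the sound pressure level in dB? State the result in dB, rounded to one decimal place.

65.6 dB

Dividing by I₀ shifts the exponent by 12: I/I₀ = 3.65×10^6.
L = 10·(0.5623 + 6) = 65.62 dB.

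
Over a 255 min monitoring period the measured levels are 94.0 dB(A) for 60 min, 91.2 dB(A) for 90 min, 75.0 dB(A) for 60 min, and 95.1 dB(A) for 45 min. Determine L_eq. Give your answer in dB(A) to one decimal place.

L_eq = 10·log₁₀[(1/T)·Σ tᵢ·10^(Lᵢ/10)] with T = 255 min.
Σ tᵢ·10^(Lᵢ/10) = 60·10^(94.0/10) + 90·10^(91.2/10) + 60·10^(75.0/10) + 45·10^(95.1/10) = 4.169e+11.
L_eq = 10·log₁₀(4.169e+11/255) = 92.13 dB(A).

92.1 dB(A)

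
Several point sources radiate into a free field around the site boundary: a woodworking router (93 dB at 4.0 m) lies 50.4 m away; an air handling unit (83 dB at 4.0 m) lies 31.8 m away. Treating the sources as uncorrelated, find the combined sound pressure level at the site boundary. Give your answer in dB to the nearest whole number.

First find each source's level at the receiver (point-source: −20·log₁₀(r/r_ref)), then combine on an intensity basis.
woodworking router: 93 − 20·log₁₀(50.4/4.0) = 93 − 22.01 = 70.99 dB.
air handling unit: 83 − 20·log₁₀(31.8/4.0) = 83 − 18.01 = 64.99 dB.
Σ 10^(L/10) = 1.572e+07 → L_total = 10·log₁₀(1.572e+07) = 71.97 dB.

72 dB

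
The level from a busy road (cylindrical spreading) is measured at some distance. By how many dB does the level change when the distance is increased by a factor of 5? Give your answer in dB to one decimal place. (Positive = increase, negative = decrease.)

With cylindrical spreading the level changes by −10·log₁₀(r₂/r₁).
ΔL = −10·log₁₀(5) = -6.99 dB.

-7.0 dB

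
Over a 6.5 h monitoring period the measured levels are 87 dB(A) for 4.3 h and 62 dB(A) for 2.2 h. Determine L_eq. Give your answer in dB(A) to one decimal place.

L_eq = 10·log₁₀[(1/T)·Σ tᵢ·10^(Lᵢ/10)] with T = 6.5 h.
Σ tᵢ·10^(Lᵢ/10) = 4.3·10^(87/10) + 2.2·10^(62/10) = 2.159e+09.
L_eq = 10·log₁₀(2.159e+09/6.5) = 85.21 dB(A).

85.2 dB(A)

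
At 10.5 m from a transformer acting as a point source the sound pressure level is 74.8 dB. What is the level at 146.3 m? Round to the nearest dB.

Point-source attenuation: ΔL = 20·log₁₀(r₂/r₁) = 20·log₁₀(146.3/10.5) = 22.881 dB.
L₂ = 74.8 − 20·log₁₀(146.3/10.5) = 74.8 − 22.881 = 51.92 dB.

52 dB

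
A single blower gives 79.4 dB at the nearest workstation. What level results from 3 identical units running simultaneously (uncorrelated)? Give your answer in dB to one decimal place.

84.2 dB

N identical incoherent sources raise the level by 10·log₁₀ N.
L_total = 79.4 + 10·log₁₀(3) = 79.4 + 4.771 = 84.17 dB.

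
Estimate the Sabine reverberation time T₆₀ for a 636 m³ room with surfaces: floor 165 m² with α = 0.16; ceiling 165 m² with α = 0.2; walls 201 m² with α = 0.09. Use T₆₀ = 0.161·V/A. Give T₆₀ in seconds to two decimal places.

Summing Sᵢαᵢ: 165·0.16 + 165·0.2 + 201·0.09 = 77.49 m².
T₆₀ = 0.161·V/A = 0.161·636/77.49 = 1.321 s.

1.32 s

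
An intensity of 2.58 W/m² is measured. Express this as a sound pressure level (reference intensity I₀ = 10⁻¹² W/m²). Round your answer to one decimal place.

L = 10·log₁₀(I/I₀) = 10·log₁₀(2.58/10⁻¹²) = 10·log₁₀(2.58×10^12).
L = 10·(0.4116 + 12) = 124.12 dB.

124.1 dB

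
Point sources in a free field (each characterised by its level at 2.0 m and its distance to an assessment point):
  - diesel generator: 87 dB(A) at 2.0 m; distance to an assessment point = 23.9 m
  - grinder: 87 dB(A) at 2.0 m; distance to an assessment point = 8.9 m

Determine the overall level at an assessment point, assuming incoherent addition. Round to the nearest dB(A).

Propagate each source to the receiver with L = L_ref − 20·log₁₀(r/r_ref), then add intensities.
diesel generator: 87 − 20·log₁₀(23.9/2.0) = 87 − 21.55 = 65.45 dB(A).
grinder: 87 − 20·log₁₀(8.9/2.0) = 87 − 12.97 = 74.03 dB(A).
Σ 10^(L/10) = 2.882e+07 → L_total = 10·log₁₀(2.882e+07) = 74.60 dB(A).

75 dB(A)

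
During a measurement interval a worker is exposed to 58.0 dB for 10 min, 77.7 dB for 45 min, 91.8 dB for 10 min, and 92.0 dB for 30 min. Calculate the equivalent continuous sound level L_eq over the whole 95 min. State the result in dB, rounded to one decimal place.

L_eq = 10·log₁₀[(1/T)·Σ tᵢ·10^(Lᵢ/10)] with T = 95 min.
Σ tᵢ·10^(Lᵢ/10) = 10·10^(58.0/10) + 45·10^(77.7/10) + 10·10^(91.8/10) + 30·10^(92.0/10) = 6.534e+10.
L_eq = 10·log₁₀(6.534e+10/95) = 88.37 dB.

88.4 dB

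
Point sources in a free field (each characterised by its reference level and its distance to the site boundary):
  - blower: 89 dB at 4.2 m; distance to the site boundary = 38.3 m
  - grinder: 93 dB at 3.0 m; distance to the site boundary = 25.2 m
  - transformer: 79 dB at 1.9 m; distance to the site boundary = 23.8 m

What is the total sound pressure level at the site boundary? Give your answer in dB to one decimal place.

75.8 dB

First find each source's level at the receiver (point-source: −20·log₁₀(r/r_ref)), then combine on an intensity basis.
blower: 89 − 20·log₁₀(38.3/4.2) = 89 − 19.20 = 69.80 dB.
grinder: 93 − 20·log₁₀(25.2/3.0) = 93 − 18.49 = 74.51 dB.
transformer: 79 − 20·log₁₀(23.8/1.9) = 79 − 21.96 = 57.04 dB.
Σ 10^(L/10) = 3.834e+07 → L_total = 10·log₁₀(3.834e+07) = 75.84 dB.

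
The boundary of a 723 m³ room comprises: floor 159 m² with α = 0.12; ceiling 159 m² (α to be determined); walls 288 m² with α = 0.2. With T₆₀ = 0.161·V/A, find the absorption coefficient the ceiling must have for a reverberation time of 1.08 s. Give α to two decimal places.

From T₆₀ = 0.161·V/A, the target T₆₀ = 1.08 s needs A = 0.161·723/1.08 = 107.78 m².
Absorption from the other surfaces = 159·0.12 + 288·0.2 = 76.68 m², so the ceiling must supply 31.10 m² over 159 m².
α = 31.10/159 = 0.196.

0.20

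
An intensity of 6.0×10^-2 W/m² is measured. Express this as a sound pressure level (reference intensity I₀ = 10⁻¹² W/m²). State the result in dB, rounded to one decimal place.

Dividing by I₀ shifts the exponent by 12: I/I₀ = 6.0×10^10.
L = 10·(0.7782 + 10) = 107.78 dB.

107.8 dB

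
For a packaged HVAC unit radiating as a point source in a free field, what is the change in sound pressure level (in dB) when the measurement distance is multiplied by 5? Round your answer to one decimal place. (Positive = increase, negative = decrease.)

A point source loses 6 dB per doubling of distance; generally ΔL = −20·log₁₀(r₂/r₁).
ΔL = −20·log₁₀(5) = -13.98 dB.

-14.0 dB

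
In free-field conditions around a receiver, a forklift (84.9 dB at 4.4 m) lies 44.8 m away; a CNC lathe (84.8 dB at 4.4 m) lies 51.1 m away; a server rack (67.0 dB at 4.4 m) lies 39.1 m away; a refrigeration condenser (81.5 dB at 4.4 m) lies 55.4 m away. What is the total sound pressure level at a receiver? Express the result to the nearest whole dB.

First find each source's level at the receiver (point-source: −20·log₁₀(r/r_ref)), then combine on an intensity basis.
forklift: 84.9 − 20·log₁₀(44.8/4.4) = 84.9 − 20.16 = 64.74 dB.
CNC lathe: 84.8 − 20·log₁₀(51.1/4.4) = 84.8 − 21.30 = 63.50 dB.
server rack: 67.0 − 20·log₁₀(39.1/4.4) = 67.0 − 18.97 = 48.03 dB.
refrigeration condenser: 81.5 − 20·log₁₀(55.4/4.4) = 81.5 − 22.00 = 59.50 dB.
Σ 10^(L/10) = 6.174e+06 → L_total = 10·log₁₀(6.174e+06) = 67.91 dB.

68 dB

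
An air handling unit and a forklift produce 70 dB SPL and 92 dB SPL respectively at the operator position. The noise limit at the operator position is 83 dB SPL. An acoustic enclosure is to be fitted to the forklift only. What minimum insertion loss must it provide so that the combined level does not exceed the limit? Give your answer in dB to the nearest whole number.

9 dB

Fixed contribution from the other source: Σ 10^(L/10) = 10^(70/10) = 1.000e+07 (70.00 dB SPL).
To meet 83 dB SPL overall, the treated forklift may contribute at most 10^(83/10) − 1.000e+07 = 1.895e+08, i.e. 82.78 dB SPL.
So the forklift must be reduced from 92 to 82.78 dB SPL: IL = 9.22 dB.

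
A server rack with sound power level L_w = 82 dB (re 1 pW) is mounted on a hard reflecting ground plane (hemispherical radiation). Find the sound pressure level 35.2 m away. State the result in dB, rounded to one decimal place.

L_p = L_w − 10·log₁₀(2π·r²) with r = 35.2 m.
2π·r² = 7785 m², 10·log₁₀ of that is 38.913 dB.
L_p = 82 − 38.913 = 43.09 dB.

43.1 dB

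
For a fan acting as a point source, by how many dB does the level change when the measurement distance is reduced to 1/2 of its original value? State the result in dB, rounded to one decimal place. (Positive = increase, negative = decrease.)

With spherical spreading the level changes by −20·log₁₀(r₂/r₁).
ΔL = −20·log₁₀(0.5) = +6.02 dB.

+6.0 dB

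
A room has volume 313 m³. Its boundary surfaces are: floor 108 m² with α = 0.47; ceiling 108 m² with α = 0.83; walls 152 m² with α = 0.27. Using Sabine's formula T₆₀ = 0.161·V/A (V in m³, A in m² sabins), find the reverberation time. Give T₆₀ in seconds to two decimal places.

Summing Sᵢαᵢ: 108·0.47 + 108·0.83 + 152·0.27 = 181.44 m².
T₆₀ = 0.161 × 313 / 181.44 = 0.278 s.

0.28 s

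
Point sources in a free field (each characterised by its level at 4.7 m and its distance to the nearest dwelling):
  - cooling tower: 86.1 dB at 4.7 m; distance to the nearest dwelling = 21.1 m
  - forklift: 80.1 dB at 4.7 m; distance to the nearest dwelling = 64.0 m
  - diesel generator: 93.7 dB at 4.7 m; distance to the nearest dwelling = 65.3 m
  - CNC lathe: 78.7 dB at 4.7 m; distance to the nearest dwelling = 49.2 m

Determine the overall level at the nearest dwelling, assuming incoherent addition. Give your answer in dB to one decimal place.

75.3 dB

Apply inverse-square spreading to bring every level to the receiver, then sum 10^(L/10).
cooling tower: 86.1 − 20·log₁₀(21.1/4.7) = 86.1 − 13.04 = 73.06 dB.
forklift: 80.1 − 20·log₁₀(64.0/4.7) = 80.1 − 22.68 = 57.42 dB.
diesel generator: 93.7 − 20·log₁₀(65.3/4.7) = 93.7 − 22.86 = 70.84 dB.
CNC lathe: 78.7 − 20·log₁₀(49.2/4.7) = 78.7 − 20.40 = 58.30 dB.
Σ 10^(L/10) = 3.359e+07 → L_total = 10·log₁₀(3.359e+07) = 75.26 dB.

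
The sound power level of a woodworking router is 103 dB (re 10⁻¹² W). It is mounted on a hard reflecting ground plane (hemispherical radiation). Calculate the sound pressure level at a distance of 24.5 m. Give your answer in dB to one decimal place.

67.2 dB

The power spreads over a hemisphere of area 2π·r², so L_p = L_w − 10·log₁₀(2π·r²).
2π·r² = 3771 m², 10·log₁₀ of that is 35.765 dB.
L_p = 103 − 35.765 = 67.23 dB.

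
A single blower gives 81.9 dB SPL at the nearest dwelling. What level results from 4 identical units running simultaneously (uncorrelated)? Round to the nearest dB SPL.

With 4 equal, uncorrelated contributions the intensity is 4× that of one unit, giving a rise of 10·log₁₀ 4.
L_total = 81.9 + 10·log₁₀(4) = 81.9 + 6.021 = 87.92 dB SPL.

88 dB SPL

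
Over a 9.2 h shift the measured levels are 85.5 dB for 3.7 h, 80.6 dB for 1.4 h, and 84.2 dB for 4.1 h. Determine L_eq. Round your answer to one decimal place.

L_eq = 10·log₁₀[(1/T)·Σ tᵢ·10^(Lᵢ/10)] with T = 9.2 h.
Σ tᵢ·10^(Lᵢ/10) = 3.7·10^(85.5/10) + 1.4·10^(80.6/10) + 4.1·10^(84.2/10) = 2.552e+09.
L_eq = 10·log₁₀(2.552e+09/9.2) = 84.43 dB.

84.4 dB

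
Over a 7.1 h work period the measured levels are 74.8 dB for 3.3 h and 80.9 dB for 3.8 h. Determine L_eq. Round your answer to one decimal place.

79.0 dB

Weight each interval's intensity by its duration and average over T = 7.1 h:
Σ tᵢ·10^(Lᵢ/10) = 3.3·10^(74.8/10) + 3.8·10^(80.9/10) = 5.672e+08.
L_eq = 10·log₁₀(5.672e+08/7.1) = 79.02 dB.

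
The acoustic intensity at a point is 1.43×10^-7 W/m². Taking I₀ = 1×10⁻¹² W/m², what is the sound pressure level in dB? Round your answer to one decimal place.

I/I₀ = 1.43×10^-7/10⁻¹² = 1.43×10^5, and L = 10·log₁₀(I/I₀).
L = 10·(0.1553 + 5) = 51.55 dB.

51.6 dB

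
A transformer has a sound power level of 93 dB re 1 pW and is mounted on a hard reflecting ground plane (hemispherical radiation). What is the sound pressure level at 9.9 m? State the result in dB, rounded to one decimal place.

Free-field hemispherical radiation: L_p = L_w − 10·log₁₀(2π·r²), r = 9.9 m.
2π·r² = 615.8 m², 10·log₁₀ of that is 27.895 dB.
L_p = 93 − 27.895 = 65.11 dB.

65.1 dB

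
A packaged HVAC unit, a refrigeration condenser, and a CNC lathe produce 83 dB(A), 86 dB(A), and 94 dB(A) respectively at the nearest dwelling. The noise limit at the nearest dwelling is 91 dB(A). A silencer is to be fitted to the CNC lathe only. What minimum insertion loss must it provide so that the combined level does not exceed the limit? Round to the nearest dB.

Everything except the CNC lathe sums to 10^(83/10) + 10^(86/10) = 5.976e+08 in linear terms, 87.76 dB(A).
To meet 91 dB(A) overall, the treated CNC lathe may contribute at most 10^(91/10) − 5.976e+08 = 6.613e+08, i.e. 88.20 dB(A).
Required insertion loss = 94 − 88.20 = 5.80 dB.

6 dB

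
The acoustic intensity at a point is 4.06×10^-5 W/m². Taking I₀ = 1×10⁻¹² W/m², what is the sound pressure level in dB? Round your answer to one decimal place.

76.1 dB

L = 10·log₁₀(I/I₀) = 10·log₁₀(4.06×10^-5/10⁻¹²) = 10·log₁₀(4.06×10^7).
L = 10·(0.6085 + 7) = 76.09 dB.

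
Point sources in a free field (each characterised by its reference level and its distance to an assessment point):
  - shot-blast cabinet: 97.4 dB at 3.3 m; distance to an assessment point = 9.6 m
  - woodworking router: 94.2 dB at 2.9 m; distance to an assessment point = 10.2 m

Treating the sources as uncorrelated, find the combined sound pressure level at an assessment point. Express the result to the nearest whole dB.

89 dB

Apply inverse-square spreading to bring every level to the receiver, then sum 10^(L/10).
shot-blast cabinet: 97.4 − 20·log₁₀(9.6/3.3) = 97.4 − 9.28 = 88.12 dB.
woodworking router: 94.2 − 20·log₁₀(10.2/2.9) = 94.2 − 10.92 = 83.28 dB.
Σ 10^(L/10) = 8.620e+08 → L_total = 10·log₁₀(8.620e+08) = 89.35 dB.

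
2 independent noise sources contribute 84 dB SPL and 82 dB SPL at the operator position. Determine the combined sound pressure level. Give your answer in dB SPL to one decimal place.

Incoherent sources combine by intensity addition: L_total = 10·log₁₀(Σ 10^(L_i/10)).
Σ 10^(L/10) = 10^(84/10) + 10^(82/10) = 4.097e+08.
L_total = 10·log₁₀(4.097e+08) = 86.12 dB SPL.

86.1 dB SPL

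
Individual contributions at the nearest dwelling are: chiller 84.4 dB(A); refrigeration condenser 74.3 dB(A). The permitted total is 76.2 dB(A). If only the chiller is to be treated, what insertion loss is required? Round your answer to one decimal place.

12.7 dB

The untreated sources together contribute 10^(74.3/10) = 2.692e+07, i.e. 74.30 dB(A).
The limit corresponds to 10^(76.2/10) = 4.169e+07; subtracting the fixed part leaves 1.477e+07 for the chiller, i.e. 71.69 dB(A).
So the chiller must be reduced from 84.4 to 71.69 dB(A): IL = 12.71 dB.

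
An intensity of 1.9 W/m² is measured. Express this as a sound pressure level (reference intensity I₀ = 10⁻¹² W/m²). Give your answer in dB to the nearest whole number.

L = 10·log₁₀(I/I₀) = 10·log₁₀(1.9/10⁻¹²) = 10·log₁₀(1.9×10^12).
L = 10·(0.2788 + 12) = 122.79 dB.

123 dB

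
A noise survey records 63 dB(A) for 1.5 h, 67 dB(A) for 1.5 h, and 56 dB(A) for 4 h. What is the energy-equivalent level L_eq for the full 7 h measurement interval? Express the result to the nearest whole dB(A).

62 dB(A)

L_eq = 10·log₁₀[(1/T)·Σ tᵢ·10^(Lᵢ/10)] with T = 7 h.
Σ tᵢ·10^(Lᵢ/10) = 1.5·10^(63/10) + 1.5·10^(67/10) + 4·10^(56/10) = 1.210e+07.
L_eq = 10·log₁₀(1.210e+07/7) = 62.38 dB(A).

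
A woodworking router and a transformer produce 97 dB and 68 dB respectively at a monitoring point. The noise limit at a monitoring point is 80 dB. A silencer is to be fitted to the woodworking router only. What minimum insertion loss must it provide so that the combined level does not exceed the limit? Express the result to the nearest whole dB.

17 dB

Fixed contribution from the other source: Σ 10^(L/10) = 10^(68/10) = 6.310e+06 (68.00 dB).
The limit corresponds to 10^(80/10) = 1.000e+08; subtracting the fixed part leaves 9.369e+07 for the woodworking router, i.e. 79.72 dB.
So the woodworking router must be reduced from 97 to 79.72 dB: IL = 17.28 dB.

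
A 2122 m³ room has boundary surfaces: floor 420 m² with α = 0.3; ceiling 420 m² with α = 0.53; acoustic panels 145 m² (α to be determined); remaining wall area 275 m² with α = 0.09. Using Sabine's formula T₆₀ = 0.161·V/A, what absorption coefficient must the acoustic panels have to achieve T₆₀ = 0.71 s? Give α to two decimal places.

0.74

From T₆₀ = 0.161·V/A, the target T₆₀ = 0.71 s needs A = 0.161·2122/0.71 = 481.19 m².
Absorption from the other surfaces = 420·0.3 + 420·0.53 + 275·0.09 = 373.35 m², so the acoustic panels must supply 107.84 m² over 145 m².
α = 107.84/145 = 0.744.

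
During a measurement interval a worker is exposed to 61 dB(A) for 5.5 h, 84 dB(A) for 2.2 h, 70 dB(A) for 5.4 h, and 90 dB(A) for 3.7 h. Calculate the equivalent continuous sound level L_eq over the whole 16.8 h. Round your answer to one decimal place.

84.1 dB(A)

Weight each interval's intensity by its duration and average over T = 16.8 h:
Σ tᵢ·10^(Lᵢ/10) = 5.5·10^(61/10) + 2.2·10^(84/10) + 5.4·10^(70/10) + 3.7·10^(90/10) = 4.314e+09.
L_eq = 10·log₁₀(4.314e+09/16.8) = 84.10 dB(A).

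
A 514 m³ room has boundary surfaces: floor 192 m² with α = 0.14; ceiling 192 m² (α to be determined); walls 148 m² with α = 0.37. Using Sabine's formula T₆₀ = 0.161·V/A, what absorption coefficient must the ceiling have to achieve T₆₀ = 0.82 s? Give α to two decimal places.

From T₆₀ = 0.161·V/A, the target T₆₀ = 0.82 s needs A = 0.161·514/0.82 = 100.92 m².
Absorption from the other surfaces = 192·0.14 + 148·0.37 = 81.64 m², so the ceiling must supply 19.28 m² over 192 m².
α = 19.28/192 = 0.100.

0.10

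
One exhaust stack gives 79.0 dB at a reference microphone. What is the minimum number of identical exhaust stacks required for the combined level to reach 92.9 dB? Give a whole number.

25

Need L₁ + 10·log₁₀ N ≥ 92.9, i.e. log₁₀ N ≥ 1.39.
N ≥ 10^(13.9/10) = 24.547, so N = 25.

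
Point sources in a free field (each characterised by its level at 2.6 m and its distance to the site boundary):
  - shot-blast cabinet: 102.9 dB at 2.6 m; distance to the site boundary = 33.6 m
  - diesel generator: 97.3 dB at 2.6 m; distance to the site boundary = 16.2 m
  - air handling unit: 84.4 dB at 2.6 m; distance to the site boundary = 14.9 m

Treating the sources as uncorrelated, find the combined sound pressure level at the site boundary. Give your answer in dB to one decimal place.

First find each source's level at the receiver (point-source: −20·log₁₀(r/r_ref)), then combine on an intensity basis.
shot-blast cabinet: 102.9 − 20·log₁₀(33.6/2.6) = 102.9 − 22.23 = 80.67 dB.
diesel generator: 97.3 − 20·log₁₀(16.2/2.6) = 97.3 − 15.89 = 81.41 dB.
air handling unit: 84.4 − 20·log₁₀(14.9/2.6) = 84.4 − 15.16 = 69.24 dB.
Σ 10^(L/10) = 2.635e+08 → L_total = 10·log₁₀(2.635e+08) = 84.21 dB.

84.2 dB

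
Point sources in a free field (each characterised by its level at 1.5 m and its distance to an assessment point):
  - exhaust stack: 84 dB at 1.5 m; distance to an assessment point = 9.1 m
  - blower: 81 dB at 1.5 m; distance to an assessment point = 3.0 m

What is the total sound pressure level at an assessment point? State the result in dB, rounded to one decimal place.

Propagate each source to the receiver with L = L_ref − 20·log₁₀(r/r_ref), then add intensities.
exhaust stack: 84 − 20·log₁₀(9.1/1.5) = 84 − 15.66 = 68.34 dB.
blower: 81 − 20·log₁₀(3.0/1.5) = 81 − 6.02 = 74.98 dB.
Σ 10^(L/10) = 3.830e+07 → L_total = 10·log₁₀(3.830e+07) = 75.83 dB.

75.8 dB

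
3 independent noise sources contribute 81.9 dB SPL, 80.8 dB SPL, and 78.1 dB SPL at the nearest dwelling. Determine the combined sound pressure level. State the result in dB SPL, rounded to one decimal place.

85.3 dB SPL

Incoherent sources combine by intensity addition: L_total = 10·log₁₀(Σ 10^(L_i/10)).
Σ 10^(L/10) = 10^(81.9/10) + 10^(80.8/10) + 10^(78.1/10) = 3.397e+08.
L_total = 10·log₁₀(3.397e+08) = 85.31 dB SPL.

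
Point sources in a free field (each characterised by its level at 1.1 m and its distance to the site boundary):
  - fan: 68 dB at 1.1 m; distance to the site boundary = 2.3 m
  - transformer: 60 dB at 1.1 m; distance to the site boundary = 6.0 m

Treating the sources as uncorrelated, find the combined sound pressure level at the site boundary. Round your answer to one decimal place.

First find each source's level at the receiver (point-source: −20·log₁₀(r/r_ref)), then combine on an intensity basis.
fan: 68 − 20·log₁₀(2.3/1.1) = 68 − 6.41 = 61.59 dB.
transformer: 60 − 20·log₁₀(6.0/1.1) = 60 − 14.74 = 45.26 dB.
Σ 10^(L/10) = 1.477e+06 → L_total = 10·log₁₀(1.477e+06) = 61.69 dB.

61.7 dB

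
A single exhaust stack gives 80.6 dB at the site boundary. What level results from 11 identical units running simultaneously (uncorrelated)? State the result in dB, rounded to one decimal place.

91.0 dB

With 11 equal, uncorrelated contributions the intensity is 11× that of one unit, giving a rise of 10·log₁₀ 11.
L_total = 80.6 + 10·log₁₀(11) = 80.6 + 10.414 = 91.01 dB.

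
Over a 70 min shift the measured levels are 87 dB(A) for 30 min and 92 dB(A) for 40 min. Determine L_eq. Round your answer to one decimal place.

90.5 dB(A)

Weight each interval's intensity by its duration and average over T = 70 min:
Σ tᵢ·10^(Lᵢ/10) = 30·10^(87/10) + 40·10^(92/10) = 7.843e+10.
L_eq = 10·log₁₀(7.843e+10/70) = 90.49 dB(A).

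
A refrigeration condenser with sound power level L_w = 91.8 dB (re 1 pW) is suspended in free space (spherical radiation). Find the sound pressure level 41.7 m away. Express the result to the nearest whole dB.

48 dB

Free-field spherical radiation: L_p = L_w − 10·log₁₀(4π·r²), r = 41.7 m.
4π·r² = 2.185e+04 m², 10·log₁₀ of that is 43.395 dB.
L_p = 91.8 − 43.395 = 48.41 dB.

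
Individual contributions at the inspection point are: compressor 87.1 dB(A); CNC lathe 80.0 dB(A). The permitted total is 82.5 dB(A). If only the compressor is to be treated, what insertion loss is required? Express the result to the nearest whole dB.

Everything except the compressor sums to 10^(80.0/10) = 1.000e+08 in linear terms, 80.00 dB(A).
To meet 82.5 dB(A) overall, the treated compressor may contribute at most 10^(82.5/10) − 1.000e+08 = 7.783e+07, i.e. 78.91 dB(A).
Required insertion loss = 87.1 − 78.91 = 8.19 dB.

8 dB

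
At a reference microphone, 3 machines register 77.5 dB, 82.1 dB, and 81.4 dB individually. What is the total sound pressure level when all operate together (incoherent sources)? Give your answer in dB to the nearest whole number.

86 dB

For uncorrelated sources the intensities add, so convert each level to linear form, sum, and take 10·log₁₀ of the total.
Σ 10^(L/10) = 10^(77.5/10) + 10^(82.1/10) + 10^(81.4/10) = 3.565e+08.
L_total = 10·log₁₀(3.565e+08) = 85.52 dB.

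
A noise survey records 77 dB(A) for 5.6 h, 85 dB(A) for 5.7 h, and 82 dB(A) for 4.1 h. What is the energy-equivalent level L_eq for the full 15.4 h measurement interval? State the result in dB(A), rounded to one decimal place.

82.5 dB(A)

The energy average is taken in the linear domain: L_eq = 10·log₁₀[(Σ tᵢ·10^(Lᵢ/10))/T], T = 15.4 h.
Σ tᵢ·10^(Lᵢ/10) = 5.6·10^(77/10) + 5.7·10^(85/10) + 4.1·10^(82/10) = 2.733e+09.
L_eq = 10·log₁₀(2.733e+09/15.4) = 82.49 dB(A).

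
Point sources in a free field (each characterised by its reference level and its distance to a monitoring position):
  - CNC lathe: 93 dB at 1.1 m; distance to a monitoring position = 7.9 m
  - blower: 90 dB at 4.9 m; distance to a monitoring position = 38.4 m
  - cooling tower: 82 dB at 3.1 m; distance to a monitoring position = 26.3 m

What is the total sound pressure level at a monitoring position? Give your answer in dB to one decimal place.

77.6 dB

Propagate each source to the receiver with L = L_ref − 20·log₁₀(r/r_ref), then add intensities.
CNC lathe: 93 − 20·log₁₀(7.9/1.1) = 93 − 17.12 = 75.88 dB.
blower: 90 − 20·log₁₀(38.4/4.9) = 90 − 17.88 = 72.12 dB.
cooling tower: 82 − 20·log₁₀(26.3/3.1) = 82 − 18.57 = 63.43 dB.
Σ 10^(L/10) = 5.717e+07 → L_total = 10·log₁₀(5.717e+07) = 77.57 dB.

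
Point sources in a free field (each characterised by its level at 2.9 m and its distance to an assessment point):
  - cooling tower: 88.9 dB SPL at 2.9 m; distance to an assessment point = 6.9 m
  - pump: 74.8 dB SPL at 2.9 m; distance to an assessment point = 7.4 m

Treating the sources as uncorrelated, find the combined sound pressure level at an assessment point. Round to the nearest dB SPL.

82 dB SPL

Propagate each source to the receiver with L = L_ref − 20·log₁₀(r/r_ref), then add intensities.
cooling tower: 88.9 − 20·log₁₀(6.9/2.9) = 88.9 − 7.53 = 81.37 dB SPL.
pump: 74.8 − 20·log₁₀(7.4/2.9) = 74.8 − 8.14 = 66.66 dB SPL.
Σ 10^(L/10) = 1.418e+08 → L_total = 10·log₁₀(1.418e+08) = 81.52 dB SPL.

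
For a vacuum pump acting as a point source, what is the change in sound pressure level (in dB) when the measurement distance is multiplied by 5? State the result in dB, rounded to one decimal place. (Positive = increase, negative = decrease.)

-14.0 dB

With spherical spreading the level changes by −20·log₁₀(r₂/r₁).
ΔL = −20·log₁₀(5) = -13.98 dB.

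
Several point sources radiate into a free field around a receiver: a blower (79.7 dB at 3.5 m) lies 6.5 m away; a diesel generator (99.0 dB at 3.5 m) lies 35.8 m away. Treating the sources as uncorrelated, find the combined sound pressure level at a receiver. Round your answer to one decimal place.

First find each source's level at the receiver (point-source: −20·log₁₀(r/r_ref)), then combine on an intensity basis.
blower: 79.7 − 20·log₁₀(6.5/3.5) = 79.7 − 5.38 = 74.32 dB.
diesel generator: 99.0 − 20·log₁₀(35.8/3.5) = 99.0 − 20.20 = 78.80 dB.
Σ 10^(L/10) = 1.030e+08 → L_total = 10·log₁₀(1.030e+08) = 80.13 dB.

80.1 dB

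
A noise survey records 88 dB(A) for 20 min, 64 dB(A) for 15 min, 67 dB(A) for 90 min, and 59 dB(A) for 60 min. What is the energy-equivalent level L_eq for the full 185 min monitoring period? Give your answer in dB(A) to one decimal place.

Weight each interval's intensity by its duration and average over T = 185 min:
Σ tᵢ·10^(Lᵢ/10) = 20·10^(88/10) + 15·10^(64/10) + 90·10^(67/10) + 60·10^(59/10) = 1.316e+10.
L_eq = 10·log₁₀(1.316e+10/185) = 78.52 dB(A).

78.5 dB(A)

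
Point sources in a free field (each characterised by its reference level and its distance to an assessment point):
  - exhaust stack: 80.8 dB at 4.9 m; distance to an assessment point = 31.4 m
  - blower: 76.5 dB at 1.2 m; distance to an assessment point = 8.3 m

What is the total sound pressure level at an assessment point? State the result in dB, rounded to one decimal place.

65.9 dB

Apply inverse-square spreading to bring every level to the receiver, then sum 10^(L/10).
exhaust stack: 80.8 − 20·log₁₀(31.4/4.9) = 80.8 − 16.13 = 64.67 dB.
blower: 76.5 − 20·log₁₀(8.3/1.2) = 76.5 − 16.80 = 59.70 dB.
Σ 10^(L/10) = 3.861e+06 → L_total = 10·log₁₀(3.861e+06) = 65.87 dB.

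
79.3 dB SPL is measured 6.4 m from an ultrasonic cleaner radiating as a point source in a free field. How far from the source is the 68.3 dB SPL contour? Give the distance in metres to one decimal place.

Point-source spreading drops the level by 20·log₁₀(r₂/r₁); inverting, r₂/r₁ = 10^(ΔL/20).
r₂ = 6.4·10^((79.3−68.3)/20) = 6.4·10^(11.0/20) = 22.71 m.

22.7 m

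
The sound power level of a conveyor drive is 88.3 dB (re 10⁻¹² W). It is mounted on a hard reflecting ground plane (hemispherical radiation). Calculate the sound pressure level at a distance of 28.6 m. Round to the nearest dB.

L_p = L_w − 10·log₁₀(2π·r²) with r = 28.6 m.
2π·r² = 5139 m², 10·log₁₀ of that is 37.109 dB.
L_p = 88.3 − 37.109 = 51.19 dB.

51 dB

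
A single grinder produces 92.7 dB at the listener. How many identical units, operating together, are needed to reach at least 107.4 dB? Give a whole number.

30

N identical sources give L₁ + 10·log₁₀ N, so require 10·log₁₀ N ≥ 107.4 − 92.7 = 14.7 dB.
N ≥ 10^(14.7/10) = 29.512, so N = 30.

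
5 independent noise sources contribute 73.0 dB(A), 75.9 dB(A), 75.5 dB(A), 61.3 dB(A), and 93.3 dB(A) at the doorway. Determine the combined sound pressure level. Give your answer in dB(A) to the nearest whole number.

93 dB(A)

For uncorrelated sources the intensities add, so convert each level to linear form, sum, and take 10·log₁₀ of the total.
Σ 10^(L/10) = 10^(73.0/10) + 10^(75.9/10) + 10^(75.5/10) + 10^(61.3/10) + 10^(93.3/10) = 2.234e+09.
L_total = 10·log₁₀(2.234e+09) = 93.49 dB(A).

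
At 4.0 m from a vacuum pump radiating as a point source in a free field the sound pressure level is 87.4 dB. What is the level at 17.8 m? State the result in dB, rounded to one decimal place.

74.4 dB

Spherical spreading from a point source gives a 20·log₁₀(r₂/r₁) drop.
L₂ = 87.4 − 20·log₁₀(17.8/4.0) = 87.4 − 12.967 = 74.43 dB.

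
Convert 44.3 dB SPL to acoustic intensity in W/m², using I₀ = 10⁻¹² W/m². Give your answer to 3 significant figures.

I/I₀ = 10^(44.3/10) = 2.692e+04, so I = 2.692e+04 × 10⁻¹² W/m².

2.69e-08 W/m²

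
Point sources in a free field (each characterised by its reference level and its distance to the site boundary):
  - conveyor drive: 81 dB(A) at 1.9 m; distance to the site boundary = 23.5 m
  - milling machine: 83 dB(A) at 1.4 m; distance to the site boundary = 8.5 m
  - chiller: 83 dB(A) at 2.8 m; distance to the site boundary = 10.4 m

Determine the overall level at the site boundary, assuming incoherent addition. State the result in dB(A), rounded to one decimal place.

First find each source's level at the receiver (point-source: −20·log₁₀(r/r_ref)), then combine on an intensity basis.
conveyor drive: 81 − 20·log₁₀(23.5/1.9) = 81 − 21.85 = 59.15 dB(A).
milling machine: 83 − 20·log₁₀(8.5/1.4) = 83 − 15.67 = 67.33 dB(A).
chiller: 83 − 20·log₁₀(10.4/2.8) = 83 − 11.40 = 71.60 dB(A).
Σ 10^(L/10) = 2.070e+07 → L_total = 10·log₁₀(2.070e+07) = 73.16 dB(A).

73.2 dB(A)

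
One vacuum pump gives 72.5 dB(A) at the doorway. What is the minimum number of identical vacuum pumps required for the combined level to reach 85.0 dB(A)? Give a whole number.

18

The shortfall is 85.0 − 72.5 = 12.5 dB, and N units add 10·log₁₀ N, so need 10·log₁₀ N ≥ 12.5.
N ≥ 10^(12.5/10) = 17.783, so N = 18.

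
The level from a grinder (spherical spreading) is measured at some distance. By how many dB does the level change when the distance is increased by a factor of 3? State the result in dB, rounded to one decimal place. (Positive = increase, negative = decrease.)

With spherical spreading the level changes by −20·log₁₀(r₂/r₁).
ΔL = −20·log₁₀(3) = -9.54 dB.

-9.5 dB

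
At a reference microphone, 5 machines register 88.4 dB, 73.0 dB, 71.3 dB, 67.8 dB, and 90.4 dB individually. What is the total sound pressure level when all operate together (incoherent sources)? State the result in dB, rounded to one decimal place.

92.6 dB

For uncorrelated sources the intensities add, so convert each level to linear form, sum, and take 10·log₁₀ of the total.
Σ 10^(L/10) = 10^(88.4/10) + 10^(73.0/10) + 10^(71.3/10) + 10^(67.8/10) + 10^(90.4/10) = 1.828e+09.
L_total = 10·log₁₀(1.828e+09) = 92.62 dB.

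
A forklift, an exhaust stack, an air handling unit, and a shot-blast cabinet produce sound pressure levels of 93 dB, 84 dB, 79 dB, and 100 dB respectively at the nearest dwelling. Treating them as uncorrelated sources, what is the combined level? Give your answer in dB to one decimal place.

100.9 dB

Incoherent sources combine by intensity addition: L_total = 10·log₁₀(Σ 10^(L_i/10)).
Σ 10^(L/10) = 10^(93/10) + 10^(84/10) + 10^(79/10) + 10^(100/10) = 1.233e+10.
L_total = 10·log₁₀(1.233e+10) = 100.91 dB.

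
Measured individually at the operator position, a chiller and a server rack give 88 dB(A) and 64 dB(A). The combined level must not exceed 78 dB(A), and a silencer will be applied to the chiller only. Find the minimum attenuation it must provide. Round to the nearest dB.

10 dB

Everything except the chiller sums to 10^(64/10) = 2.512e+06 in linear terms, 64.00 dB(A).
The limit corresponds to 10^(78/10) = 6.310e+07; subtracting the fixed part leaves 6.058e+07 for the chiller, i.e. 77.82 dB(A).
So the chiller must be reduced from 88 to 77.82 dB(A): IL = 10.18 dB.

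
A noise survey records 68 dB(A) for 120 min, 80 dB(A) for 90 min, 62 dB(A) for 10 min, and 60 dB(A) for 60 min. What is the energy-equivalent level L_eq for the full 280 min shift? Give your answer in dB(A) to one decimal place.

75.5 dB(A)

Weight each interval's intensity by its duration and average over T = 280 min:
Σ tᵢ·10^(Lᵢ/10) = 120·10^(68/10) + 90·10^(80/10) + 10·10^(62/10) + 60·10^(60/10) = 9.833e+09.
L_eq = 10·log₁₀(9.833e+09/280) = 75.46 dB(A).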